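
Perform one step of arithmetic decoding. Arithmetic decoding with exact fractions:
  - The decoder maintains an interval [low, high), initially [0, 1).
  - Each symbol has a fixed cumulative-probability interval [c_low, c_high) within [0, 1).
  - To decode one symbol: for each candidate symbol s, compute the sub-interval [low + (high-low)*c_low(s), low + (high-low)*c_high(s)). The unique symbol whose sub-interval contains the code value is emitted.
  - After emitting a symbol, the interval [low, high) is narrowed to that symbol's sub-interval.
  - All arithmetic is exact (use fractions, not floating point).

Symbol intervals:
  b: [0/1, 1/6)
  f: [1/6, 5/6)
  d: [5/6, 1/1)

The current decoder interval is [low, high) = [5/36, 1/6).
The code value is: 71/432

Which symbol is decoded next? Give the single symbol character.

Answer: d

Derivation:
Interval width = high − low = 1/6 − 5/36 = 1/36
Scaled code = (code − low) / width = (71/432 − 5/36) / 1/36 = 11/12
  b: [0/1, 1/6) 
  f: [1/6, 5/6) 
  d: [5/6, 1/1) ← scaled code falls here ✓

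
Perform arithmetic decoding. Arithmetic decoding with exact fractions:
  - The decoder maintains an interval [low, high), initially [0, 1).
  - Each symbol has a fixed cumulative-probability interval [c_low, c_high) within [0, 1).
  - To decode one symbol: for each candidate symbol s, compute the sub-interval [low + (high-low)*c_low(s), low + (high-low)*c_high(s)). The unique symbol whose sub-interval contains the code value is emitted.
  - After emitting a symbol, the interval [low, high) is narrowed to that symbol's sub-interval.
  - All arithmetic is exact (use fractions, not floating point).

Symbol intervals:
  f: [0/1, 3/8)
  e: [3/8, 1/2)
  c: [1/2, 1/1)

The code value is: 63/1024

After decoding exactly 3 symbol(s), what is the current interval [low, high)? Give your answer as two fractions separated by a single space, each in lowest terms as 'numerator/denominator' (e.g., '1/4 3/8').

Step 1: interval [0/1, 1/1), width = 1/1 - 0/1 = 1/1
  'f': [0/1 + 1/1*0/1, 0/1 + 1/1*3/8) = [0/1, 3/8) <- contains code 63/1024
  'e': [0/1 + 1/1*3/8, 0/1 + 1/1*1/2) = [3/8, 1/2)
  'c': [0/1 + 1/1*1/2, 0/1 + 1/1*1/1) = [1/2, 1/1)
  emit 'f', narrow to [0/1, 3/8)
Step 2: interval [0/1, 3/8), width = 3/8 - 0/1 = 3/8
  'f': [0/1 + 3/8*0/1, 0/1 + 3/8*3/8) = [0/1, 9/64) <- contains code 63/1024
  'e': [0/1 + 3/8*3/8, 0/1 + 3/8*1/2) = [9/64, 3/16)
  'c': [0/1 + 3/8*1/2, 0/1 + 3/8*1/1) = [3/16, 3/8)
  emit 'f', narrow to [0/1, 9/64)
Step 3: interval [0/1, 9/64), width = 9/64 - 0/1 = 9/64
  'f': [0/1 + 9/64*0/1, 0/1 + 9/64*3/8) = [0/1, 27/512)
  'e': [0/1 + 9/64*3/8, 0/1 + 9/64*1/2) = [27/512, 9/128) <- contains code 63/1024
  'c': [0/1 + 9/64*1/2, 0/1 + 9/64*1/1) = [9/128, 9/64)
  emit 'e', narrow to [27/512, 9/128)

Answer: 27/512 9/128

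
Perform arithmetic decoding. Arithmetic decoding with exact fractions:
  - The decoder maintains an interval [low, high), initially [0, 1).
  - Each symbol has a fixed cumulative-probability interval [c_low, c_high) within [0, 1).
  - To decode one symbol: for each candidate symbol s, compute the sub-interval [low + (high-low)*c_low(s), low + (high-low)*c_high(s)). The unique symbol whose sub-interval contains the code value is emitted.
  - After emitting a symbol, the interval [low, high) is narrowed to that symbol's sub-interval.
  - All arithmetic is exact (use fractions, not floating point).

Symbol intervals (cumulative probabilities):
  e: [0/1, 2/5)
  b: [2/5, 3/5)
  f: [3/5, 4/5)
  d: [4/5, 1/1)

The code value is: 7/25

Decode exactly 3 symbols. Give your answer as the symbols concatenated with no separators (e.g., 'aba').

Step 1: interval [0/1, 1/1), width = 1/1 - 0/1 = 1/1
  'e': [0/1 + 1/1*0/1, 0/1 + 1/1*2/5) = [0/1, 2/5) <- contains code 7/25
  'b': [0/1 + 1/1*2/5, 0/1 + 1/1*3/5) = [2/5, 3/5)
  'f': [0/1 + 1/1*3/5, 0/1 + 1/1*4/5) = [3/5, 4/5)
  'd': [0/1 + 1/1*4/5, 0/1 + 1/1*1/1) = [4/5, 1/1)
  emit 'e', narrow to [0/1, 2/5)
Step 2: interval [0/1, 2/5), width = 2/5 - 0/1 = 2/5
  'e': [0/1 + 2/5*0/1, 0/1 + 2/5*2/5) = [0/1, 4/25)
  'b': [0/1 + 2/5*2/5, 0/1 + 2/5*3/5) = [4/25, 6/25)
  'f': [0/1 + 2/5*3/5, 0/1 + 2/5*4/5) = [6/25, 8/25) <- contains code 7/25
  'd': [0/1 + 2/5*4/5, 0/1 + 2/5*1/1) = [8/25, 2/5)
  emit 'f', narrow to [6/25, 8/25)
Step 3: interval [6/25, 8/25), width = 8/25 - 6/25 = 2/25
  'e': [6/25 + 2/25*0/1, 6/25 + 2/25*2/5) = [6/25, 34/125)
  'b': [6/25 + 2/25*2/5, 6/25 + 2/25*3/5) = [34/125, 36/125) <- contains code 7/25
  'f': [6/25 + 2/25*3/5, 6/25 + 2/25*4/5) = [36/125, 38/125)
  'd': [6/25 + 2/25*4/5, 6/25 + 2/25*1/1) = [38/125, 8/25)
  emit 'b', narrow to [34/125, 36/125)

Answer: efb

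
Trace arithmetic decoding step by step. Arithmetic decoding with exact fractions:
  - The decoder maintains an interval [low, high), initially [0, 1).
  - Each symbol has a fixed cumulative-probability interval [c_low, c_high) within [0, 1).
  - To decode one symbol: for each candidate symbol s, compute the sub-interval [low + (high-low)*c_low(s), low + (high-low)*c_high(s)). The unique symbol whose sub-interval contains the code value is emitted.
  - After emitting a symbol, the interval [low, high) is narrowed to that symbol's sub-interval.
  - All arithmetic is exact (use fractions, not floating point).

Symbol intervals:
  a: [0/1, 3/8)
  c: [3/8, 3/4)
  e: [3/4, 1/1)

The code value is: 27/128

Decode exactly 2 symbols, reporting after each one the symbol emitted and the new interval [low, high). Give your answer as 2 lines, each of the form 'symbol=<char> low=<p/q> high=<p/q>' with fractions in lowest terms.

Answer: symbol=a low=0/1 high=3/8
symbol=c low=9/64 high=9/32

Derivation:
Step 1: interval [0/1, 1/1), width = 1/1 - 0/1 = 1/1
  'a': [0/1 + 1/1*0/1, 0/1 + 1/1*3/8) = [0/1, 3/8) <- contains code 27/128
  'c': [0/1 + 1/1*3/8, 0/1 + 1/1*3/4) = [3/8, 3/4)
  'e': [0/1 + 1/1*3/4, 0/1 + 1/1*1/1) = [3/4, 1/1)
  emit 'a', narrow to [0/1, 3/8)
Step 2: interval [0/1, 3/8), width = 3/8 - 0/1 = 3/8
  'a': [0/1 + 3/8*0/1, 0/1 + 3/8*3/8) = [0/1, 9/64)
  'c': [0/1 + 3/8*3/8, 0/1 + 3/8*3/4) = [9/64, 9/32) <- contains code 27/128
  'e': [0/1 + 3/8*3/4, 0/1 + 3/8*1/1) = [9/32, 3/8)
  emit 'c', narrow to [9/64, 9/32)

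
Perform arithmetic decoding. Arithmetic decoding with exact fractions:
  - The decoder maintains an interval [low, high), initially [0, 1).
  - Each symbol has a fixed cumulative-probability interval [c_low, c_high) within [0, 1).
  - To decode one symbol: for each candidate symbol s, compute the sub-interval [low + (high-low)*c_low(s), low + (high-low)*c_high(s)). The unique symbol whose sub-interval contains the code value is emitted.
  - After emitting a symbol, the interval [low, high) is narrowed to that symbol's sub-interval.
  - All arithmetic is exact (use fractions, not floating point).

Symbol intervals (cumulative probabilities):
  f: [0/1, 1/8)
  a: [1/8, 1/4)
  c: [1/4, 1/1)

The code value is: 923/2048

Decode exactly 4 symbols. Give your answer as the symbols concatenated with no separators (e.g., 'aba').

Step 1: interval [0/1, 1/1), width = 1/1 - 0/1 = 1/1
  'f': [0/1 + 1/1*0/1, 0/1 + 1/1*1/8) = [0/1, 1/8)
  'a': [0/1 + 1/1*1/8, 0/1 + 1/1*1/4) = [1/8, 1/4)
  'c': [0/1 + 1/1*1/4, 0/1 + 1/1*1/1) = [1/4, 1/1) <- contains code 923/2048
  emit 'c', narrow to [1/4, 1/1)
Step 2: interval [1/4, 1/1), width = 1/1 - 1/4 = 3/4
  'f': [1/4 + 3/4*0/1, 1/4 + 3/4*1/8) = [1/4, 11/32)
  'a': [1/4 + 3/4*1/8, 1/4 + 3/4*1/4) = [11/32, 7/16)
  'c': [1/4 + 3/4*1/4, 1/4 + 3/4*1/1) = [7/16, 1/1) <- contains code 923/2048
  emit 'c', narrow to [7/16, 1/1)
Step 3: interval [7/16, 1/1), width = 1/1 - 7/16 = 9/16
  'f': [7/16 + 9/16*0/1, 7/16 + 9/16*1/8) = [7/16, 65/128) <- contains code 923/2048
  'a': [7/16 + 9/16*1/8, 7/16 + 9/16*1/4) = [65/128, 37/64)
  'c': [7/16 + 9/16*1/4, 7/16 + 9/16*1/1) = [37/64, 1/1)
  emit 'f', narrow to [7/16, 65/128)
Step 4: interval [7/16, 65/128), width = 65/128 - 7/16 = 9/128
  'f': [7/16 + 9/128*0/1, 7/16 + 9/128*1/8) = [7/16, 457/1024)
  'a': [7/16 + 9/128*1/8, 7/16 + 9/128*1/4) = [457/1024, 233/512) <- contains code 923/2048
  'c': [7/16 + 9/128*1/4, 7/16 + 9/128*1/1) = [233/512, 65/128)
  emit 'a', narrow to [457/1024, 233/512)

Answer: ccfa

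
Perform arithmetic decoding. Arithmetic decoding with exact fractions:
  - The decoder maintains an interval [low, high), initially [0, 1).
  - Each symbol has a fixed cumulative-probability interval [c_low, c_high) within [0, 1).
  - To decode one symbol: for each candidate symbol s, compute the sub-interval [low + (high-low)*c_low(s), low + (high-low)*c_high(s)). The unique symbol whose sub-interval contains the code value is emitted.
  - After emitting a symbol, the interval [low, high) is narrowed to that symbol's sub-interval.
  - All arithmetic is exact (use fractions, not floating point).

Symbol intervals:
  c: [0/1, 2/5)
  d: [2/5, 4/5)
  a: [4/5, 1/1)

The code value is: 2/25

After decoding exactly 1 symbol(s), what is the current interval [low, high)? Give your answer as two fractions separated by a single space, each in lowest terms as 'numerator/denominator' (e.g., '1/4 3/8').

Step 1: interval [0/1, 1/1), width = 1/1 - 0/1 = 1/1
  'c': [0/1 + 1/1*0/1, 0/1 + 1/1*2/5) = [0/1, 2/5) <- contains code 2/25
  'd': [0/1 + 1/1*2/5, 0/1 + 1/1*4/5) = [2/5, 4/5)
  'a': [0/1 + 1/1*4/5, 0/1 + 1/1*1/1) = [4/5, 1/1)
  emit 'c', narrow to [0/1, 2/5)

Answer: 0/1 2/5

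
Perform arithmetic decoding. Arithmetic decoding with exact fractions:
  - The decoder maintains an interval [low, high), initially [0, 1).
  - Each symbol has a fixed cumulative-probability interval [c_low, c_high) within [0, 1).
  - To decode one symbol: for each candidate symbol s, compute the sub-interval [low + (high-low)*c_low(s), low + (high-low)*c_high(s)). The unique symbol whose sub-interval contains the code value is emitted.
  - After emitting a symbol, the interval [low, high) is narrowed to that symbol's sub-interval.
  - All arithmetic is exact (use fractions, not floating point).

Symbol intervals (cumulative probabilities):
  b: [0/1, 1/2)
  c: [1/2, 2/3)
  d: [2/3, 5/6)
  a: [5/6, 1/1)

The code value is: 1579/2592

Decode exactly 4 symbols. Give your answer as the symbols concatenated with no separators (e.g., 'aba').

Step 1: interval [0/1, 1/1), width = 1/1 - 0/1 = 1/1
  'b': [0/1 + 1/1*0/1, 0/1 + 1/1*1/2) = [0/1, 1/2)
  'c': [0/1 + 1/1*1/2, 0/1 + 1/1*2/3) = [1/2, 2/3) <- contains code 1579/2592
  'd': [0/1 + 1/1*2/3, 0/1 + 1/1*5/6) = [2/3, 5/6)
  'a': [0/1 + 1/1*5/6, 0/1 + 1/1*1/1) = [5/6, 1/1)
  emit 'c', narrow to [1/2, 2/3)
Step 2: interval [1/2, 2/3), width = 2/3 - 1/2 = 1/6
  'b': [1/2 + 1/6*0/1, 1/2 + 1/6*1/2) = [1/2, 7/12)
  'c': [1/2 + 1/6*1/2, 1/2 + 1/6*2/3) = [7/12, 11/18) <- contains code 1579/2592
  'd': [1/2 + 1/6*2/3, 1/2 + 1/6*5/6) = [11/18, 23/36)
  'a': [1/2 + 1/6*5/6, 1/2 + 1/6*1/1) = [23/36, 2/3)
  emit 'c', narrow to [7/12, 11/18)
Step 3: interval [7/12, 11/18), width = 11/18 - 7/12 = 1/36
  'b': [7/12 + 1/36*0/1, 7/12 + 1/36*1/2) = [7/12, 43/72)
  'c': [7/12 + 1/36*1/2, 7/12 + 1/36*2/3) = [43/72, 65/108)
  'd': [7/12 + 1/36*2/3, 7/12 + 1/36*5/6) = [65/108, 131/216)
  'a': [7/12 + 1/36*5/6, 7/12 + 1/36*1/1) = [131/216, 11/18) <- contains code 1579/2592
  emit 'a', narrow to [131/216, 11/18)
Step 4: interval [131/216, 11/18), width = 11/18 - 131/216 = 1/216
  'b': [131/216 + 1/216*0/1, 131/216 + 1/216*1/2) = [131/216, 263/432)
  'c': [131/216 + 1/216*1/2, 131/216 + 1/216*2/3) = [263/432, 395/648) <- contains code 1579/2592
  'd': [131/216 + 1/216*2/3, 131/216 + 1/216*5/6) = [395/648, 791/1296)
  'a': [131/216 + 1/216*5/6, 131/216 + 1/216*1/1) = [791/1296, 11/18)
  emit 'c', narrow to [263/432, 395/648)

Answer: ccac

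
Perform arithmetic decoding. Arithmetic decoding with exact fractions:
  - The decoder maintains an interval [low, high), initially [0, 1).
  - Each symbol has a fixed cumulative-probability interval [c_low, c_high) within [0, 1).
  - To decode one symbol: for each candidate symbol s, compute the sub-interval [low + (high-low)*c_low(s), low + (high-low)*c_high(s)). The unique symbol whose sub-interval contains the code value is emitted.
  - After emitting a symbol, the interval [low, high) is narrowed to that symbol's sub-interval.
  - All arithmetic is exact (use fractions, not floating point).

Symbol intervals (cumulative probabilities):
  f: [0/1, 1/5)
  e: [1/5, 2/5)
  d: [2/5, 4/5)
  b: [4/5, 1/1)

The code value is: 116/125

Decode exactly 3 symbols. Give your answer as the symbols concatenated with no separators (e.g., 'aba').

Step 1: interval [0/1, 1/1), width = 1/1 - 0/1 = 1/1
  'f': [0/1 + 1/1*0/1, 0/1 + 1/1*1/5) = [0/1, 1/5)
  'e': [0/1 + 1/1*1/5, 0/1 + 1/1*2/5) = [1/5, 2/5)
  'd': [0/1 + 1/1*2/5, 0/1 + 1/1*4/5) = [2/5, 4/5)
  'b': [0/1 + 1/1*4/5, 0/1 + 1/1*1/1) = [4/5, 1/1) <- contains code 116/125
  emit 'b', narrow to [4/5, 1/1)
Step 2: interval [4/5, 1/1), width = 1/1 - 4/5 = 1/5
  'f': [4/5 + 1/5*0/1, 4/5 + 1/5*1/5) = [4/5, 21/25)
  'e': [4/5 + 1/5*1/5, 4/5 + 1/5*2/5) = [21/25, 22/25)
  'd': [4/5 + 1/5*2/5, 4/5 + 1/5*4/5) = [22/25, 24/25) <- contains code 116/125
  'b': [4/5 + 1/5*4/5, 4/5 + 1/5*1/1) = [24/25, 1/1)
  emit 'd', narrow to [22/25, 24/25)
Step 3: interval [22/25, 24/25), width = 24/25 - 22/25 = 2/25
  'f': [22/25 + 2/25*0/1, 22/25 + 2/25*1/5) = [22/25, 112/125)
  'e': [22/25 + 2/25*1/5, 22/25 + 2/25*2/5) = [112/125, 114/125)
  'd': [22/25 + 2/25*2/5, 22/25 + 2/25*4/5) = [114/125, 118/125) <- contains code 116/125
  'b': [22/25 + 2/25*4/5, 22/25 + 2/25*1/1) = [118/125, 24/25)
  emit 'd', narrow to [114/125, 118/125)

Answer: bdd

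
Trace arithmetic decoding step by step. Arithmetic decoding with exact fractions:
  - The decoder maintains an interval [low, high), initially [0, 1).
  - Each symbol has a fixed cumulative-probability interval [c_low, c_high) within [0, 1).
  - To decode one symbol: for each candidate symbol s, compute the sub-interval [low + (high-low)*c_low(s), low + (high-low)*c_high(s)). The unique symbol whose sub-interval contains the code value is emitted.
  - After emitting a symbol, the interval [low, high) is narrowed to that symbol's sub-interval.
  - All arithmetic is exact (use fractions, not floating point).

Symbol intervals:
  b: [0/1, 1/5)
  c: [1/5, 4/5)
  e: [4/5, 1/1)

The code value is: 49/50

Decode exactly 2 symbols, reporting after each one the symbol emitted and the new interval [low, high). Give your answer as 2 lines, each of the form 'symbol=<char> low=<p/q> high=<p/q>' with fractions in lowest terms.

Answer: symbol=e low=4/5 high=1/1
symbol=e low=24/25 high=1/1

Derivation:
Step 1: interval [0/1, 1/1), width = 1/1 - 0/1 = 1/1
  'b': [0/1 + 1/1*0/1, 0/1 + 1/1*1/5) = [0/1, 1/5)
  'c': [0/1 + 1/1*1/5, 0/1 + 1/1*4/5) = [1/5, 4/5)
  'e': [0/1 + 1/1*4/5, 0/1 + 1/1*1/1) = [4/5, 1/1) <- contains code 49/50
  emit 'e', narrow to [4/5, 1/1)
Step 2: interval [4/5, 1/1), width = 1/1 - 4/5 = 1/5
  'b': [4/5 + 1/5*0/1, 4/5 + 1/5*1/5) = [4/5, 21/25)
  'c': [4/5 + 1/5*1/5, 4/5 + 1/5*4/5) = [21/25, 24/25)
  'e': [4/5 + 1/5*4/5, 4/5 + 1/5*1/1) = [24/25, 1/1) <- contains code 49/50
  emit 'e', narrow to [24/25, 1/1)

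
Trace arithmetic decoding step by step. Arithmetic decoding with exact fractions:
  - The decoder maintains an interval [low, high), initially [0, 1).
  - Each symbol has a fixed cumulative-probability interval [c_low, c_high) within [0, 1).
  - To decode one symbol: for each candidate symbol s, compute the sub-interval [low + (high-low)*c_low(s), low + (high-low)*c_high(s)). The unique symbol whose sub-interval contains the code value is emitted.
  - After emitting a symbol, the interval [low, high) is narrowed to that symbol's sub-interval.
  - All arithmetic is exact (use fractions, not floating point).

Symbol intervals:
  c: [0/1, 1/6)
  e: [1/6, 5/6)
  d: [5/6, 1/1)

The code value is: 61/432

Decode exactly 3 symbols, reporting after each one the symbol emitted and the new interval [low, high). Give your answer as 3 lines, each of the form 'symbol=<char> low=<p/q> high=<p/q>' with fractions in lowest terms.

Answer: symbol=c low=0/1 high=1/6
symbol=d low=5/36 high=1/6
symbol=c low=5/36 high=31/216

Derivation:
Step 1: interval [0/1, 1/1), width = 1/1 - 0/1 = 1/1
  'c': [0/1 + 1/1*0/1, 0/1 + 1/1*1/6) = [0/1, 1/6) <- contains code 61/432
  'e': [0/1 + 1/1*1/6, 0/1 + 1/1*5/6) = [1/6, 5/6)
  'd': [0/1 + 1/1*5/6, 0/1 + 1/1*1/1) = [5/6, 1/1)
  emit 'c', narrow to [0/1, 1/6)
Step 2: interval [0/1, 1/6), width = 1/6 - 0/1 = 1/6
  'c': [0/1 + 1/6*0/1, 0/1 + 1/6*1/6) = [0/1, 1/36)
  'e': [0/1 + 1/6*1/6, 0/1 + 1/6*5/6) = [1/36, 5/36)
  'd': [0/1 + 1/6*5/6, 0/1 + 1/6*1/1) = [5/36, 1/6) <- contains code 61/432
  emit 'd', narrow to [5/36, 1/6)
Step 3: interval [5/36, 1/6), width = 1/6 - 5/36 = 1/36
  'c': [5/36 + 1/36*0/1, 5/36 + 1/36*1/6) = [5/36, 31/216) <- contains code 61/432
  'e': [5/36 + 1/36*1/6, 5/36 + 1/36*5/6) = [31/216, 35/216)
  'd': [5/36 + 1/36*5/6, 5/36 + 1/36*1/1) = [35/216, 1/6)
  emit 'c', narrow to [5/36, 31/216)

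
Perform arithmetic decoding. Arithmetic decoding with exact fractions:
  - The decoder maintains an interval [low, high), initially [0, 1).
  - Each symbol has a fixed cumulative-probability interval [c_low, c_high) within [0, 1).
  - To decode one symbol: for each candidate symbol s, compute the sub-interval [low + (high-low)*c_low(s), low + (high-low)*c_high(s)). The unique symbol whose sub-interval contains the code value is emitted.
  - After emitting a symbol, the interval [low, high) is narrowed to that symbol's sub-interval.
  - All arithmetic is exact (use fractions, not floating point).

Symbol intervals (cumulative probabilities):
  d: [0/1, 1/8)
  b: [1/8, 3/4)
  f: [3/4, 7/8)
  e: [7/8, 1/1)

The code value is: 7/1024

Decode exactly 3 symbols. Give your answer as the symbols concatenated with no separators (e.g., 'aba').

Answer: ddb

Derivation:
Step 1: interval [0/1, 1/1), width = 1/1 - 0/1 = 1/1
  'd': [0/1 + 1/1*0/1, 0/1 + 1/1*1/8) = [0/1, 1/8) <- contains code 7/1024
  'b': [0/1 + 1/1*1/8, 0/1 + 1/1*3/4) = [1/8, 3/4)
  'f': [0/1 + 1/1*3/4, 0/1 + 1/1*7/8) = [3/4, 7/8)
  'e': [0/1 + 1/1*7/8, 0/1 + 1/1*1/1) = [7/8, 1/1)
  emit 'd', narrow to [0/1, 1/8)
Step 2: interval [0/1, 1/8), width = 1/8 - 0/1 = 1/8
  'd': [0/1 + 1/8*0/1, 0/1 + 1/8*1/8) = [0/1, 1/64) <- contains code 7/1024
  'b': [0/1 + 1/8*1/8, 0/1 + 1/8*3/4) = [1/64, 3/32)
  'f': [0/1 + 1/8*3/4, 0/1 + 1/8*7/8) = [3/32, 7/64)
  'e': [0/1 + 1/8*7/8, 0/1 + 1/8*1/1) = [7/64, 1/8)
  emit 'd', narrow to [0/1, 1/64)
Step 3: interval [0/1, 1/64), width = 1/64 - 0/1 = 1/64
  'd': [0/1 + 1/64*0/1, 0/1 + 1/64*1/8) = [0/1, 1/512)
  'b': [0/1 + 1/64*1/8, 0/1 + 1/64*3/4) = [1/512, 3/256) <- contains code 7/1024
  'f': [0/1 + 1/64*3/4, 0/1 + 1/64*7/8) = [3/256, 7/512)
  'e': [0/1 + 1/64*7/8, 0/1 + 1/64*1/1) = [7/512, 1/64)
  emit 'b', narrow to [1/512, 3/256)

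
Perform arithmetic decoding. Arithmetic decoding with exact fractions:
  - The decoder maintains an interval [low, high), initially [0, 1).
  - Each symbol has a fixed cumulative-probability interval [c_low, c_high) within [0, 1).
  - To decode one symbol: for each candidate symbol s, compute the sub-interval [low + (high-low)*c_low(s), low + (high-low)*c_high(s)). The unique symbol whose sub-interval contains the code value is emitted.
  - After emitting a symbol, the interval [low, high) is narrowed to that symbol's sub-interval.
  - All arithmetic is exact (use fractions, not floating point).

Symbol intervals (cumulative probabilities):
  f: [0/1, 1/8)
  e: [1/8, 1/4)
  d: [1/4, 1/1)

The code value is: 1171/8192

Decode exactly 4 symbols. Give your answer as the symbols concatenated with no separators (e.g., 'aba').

Step 1: interval [0/1, 1/1), width = 1/1 - 0/1 = 1/1
  'f': [0/1 + 1/1*0/1, 0/1 + 1/1*1/8) = [0/1, 1/8)
  'e': [0/1 + 1/1*1/8, 0/1 + 1/1*1/4) = [1/8, 1/4) <- contains code 1171/8192
  'd': [0/1 + 1/1*1/4, 0/1 + 1/1*1/1) = [1/4, 1/1)
  emit 'e', narrow to [1/8, 1/4)
Step 2: interval [1/8, 1/4), width = 1/4 - 1/8 = 1/8
  'f': [1/8 + 1/8*0/1, 1/8 + 1/8*1/8) = [1/8, 9/64)
  'e': [1/8 + 1/8*1/8, 1/8 + 1/8*1/4) = [9/64, 5/32) <- contains code 1171/8192
  'd': [1/8 + 1/8*1/4, 1/8 + 1/8*1/1) = [5/32, 1/4)
  emit 'e', narrow to [9/64, 5/32)
Step 3: interval [9/64, 5/32), width = 5/32 - 9/64 = 1/64
  'f': [9/64 + 1/64*0/1, 9/64 + 1/64*1/8) = [9/64, 73/512)
  'e': [9/64 + 1/64*1/8, 9/64 + 1/64*1/4) = [73/512, 37/256) <- contains code 1171/8192
  'd': [9/64 + 1/64*1/4, 9/64 + 1/64*1/1) = [37/256, 5/32)
  emit 'e', narrow to [73/512, 37/256)
Step 4: interval [73/512, 37/256), width = 37/256 - 73/512 = 1/512
  'f': [73/512 + 1/512*0/1, 73/512 + 1/512*1/8) = [73/512, 585/4096)
  'e': [73/512 + 1/512*1/8, 73/512 + 1/512*1/4) = [585/4096, 293/2048) <- contains code 1171/8192
  'd': [73/512 + 1/512*1/4, 73/512 + 1/512*1/1) = [293/2048, 37/256)
  emit 'e', narrow to [585/4096, 293/2048)

Answer: eeee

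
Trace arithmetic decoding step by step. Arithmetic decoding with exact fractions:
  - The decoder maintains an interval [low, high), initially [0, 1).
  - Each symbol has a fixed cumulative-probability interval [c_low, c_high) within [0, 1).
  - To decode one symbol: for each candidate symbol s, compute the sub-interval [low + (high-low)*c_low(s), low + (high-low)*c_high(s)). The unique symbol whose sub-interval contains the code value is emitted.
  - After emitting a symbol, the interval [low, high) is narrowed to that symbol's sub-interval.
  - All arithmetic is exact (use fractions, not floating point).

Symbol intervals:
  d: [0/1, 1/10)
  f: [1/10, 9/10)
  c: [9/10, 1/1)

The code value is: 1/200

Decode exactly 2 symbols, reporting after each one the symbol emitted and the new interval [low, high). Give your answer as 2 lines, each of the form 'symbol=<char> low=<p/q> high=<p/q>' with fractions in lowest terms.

Step 1: interval [0/1, 1/1), width = 1/1 - 0/1 = 1/1
  'd': [0/1 + 1/1*0/1, 0/1 + 1/1*1/10) = [0/1, 1/10) <- contains code 1/200
  'f': [0/1 + 1/1*1/10, 0/1 + 1/1*9/10) = [1/10, 9/10)
  'c': [0/1 + 1/1*9/10, 0/1 + 1/1*1/1) = [9/10, 1/1)
  emit 'd', narrow to [0/1, 1/10)
Step 2: interval [0/1, 1/10), width = 1/10 - 0/1 = 1/10
  'd': [0/1 + 1/10*0/1, 0/1 + 1/10*1/10) = [0/1, 1/100) <- contains code 1/200
  'f': [0/1 + 1/10*1/10, 0/1 + 1/10*9/10) = [1/100, 9/100)
  'c': [0/1 + 1/10*9/10, 0/1 + 1/10*1/1) = [9/100, 1/10)
  emit 'd', narrow to [0/1, 1/100)

Answer: symbol=d low=0/1 high=1/10
symbol=d low=0/1 high=1/100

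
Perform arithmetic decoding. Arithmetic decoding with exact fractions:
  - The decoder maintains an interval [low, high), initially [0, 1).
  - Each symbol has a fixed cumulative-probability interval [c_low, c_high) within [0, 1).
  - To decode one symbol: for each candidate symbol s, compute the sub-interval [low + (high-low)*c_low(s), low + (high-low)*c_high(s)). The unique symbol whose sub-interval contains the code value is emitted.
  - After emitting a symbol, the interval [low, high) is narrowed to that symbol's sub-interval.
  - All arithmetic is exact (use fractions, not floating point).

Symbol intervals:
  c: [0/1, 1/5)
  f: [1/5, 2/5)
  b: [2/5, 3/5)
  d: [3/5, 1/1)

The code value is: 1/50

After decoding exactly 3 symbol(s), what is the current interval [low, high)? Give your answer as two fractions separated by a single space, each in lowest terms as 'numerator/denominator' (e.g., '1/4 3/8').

Answer: 2/125 3/125

Derivation:
Step 1: interval [0/1, 1/1), width = 1/1 - 0/1 = 1/1
  'c': [0/1 + 1/1*0/1, 0/1 + 1/1*1/5) = [0/1, 1/5) <- contains code 1/50
  'f': [0/1 + 1/1*1/5, 0/1 + 1/1*2/5) = [1/5, 2/5)
  'b': [0/1 + 1/1*2/5, 0/1 + 1/1*3/5) = [2/5, 3/5)
  'd': [0/1 + 1/1*3/5, 0/1 + 1/1*1/1) = [3/5, 1/1)
  emit 'c', narrow to [0/1, 1/5)
Step 2: interval [0/1, 1/5), width = 1/5 - 0/1 = 1/5
  'c': [0/1 + 1/5*0/1, 0/1 + 1/5*1/5) = [0/1, 1/25) <- contains code 1/50
  'f': [0/1 + 1/5*1/5, 0/1 + 1/5*2/5) = [1/25, 2/25)
  'b': [0/1 + 1/5*2/5, 0/1 + 1/5*3/5) = [2/25, 3/25)
  'd': [0/1 + 1/5*3/5, 0/1 + 1/5*1/1) = [3/25, 1/5)
  emit 'c', narrow to [0/1, 1/25)
Step 3: interval [0/1, 1/25), width = 1/25 - 0/1 = 1/25
  'c': [0/1 + 1/25*0/1, 0/1 + 1/25*1/5) = [0/1, 1/125)
  'f': [0/1 + 1/25*1/5, 0/1 + 1/25*2/5) = [1/125, 2/125)
  'b': [0/1 + 1/25*2/5, 0/1 + 1/25*3/5) = [2/125, 3/125) <- contains code 1/50
  'd': [0/1 + 1/25*3/5, 0/1 + 1/25*1/1) = [3/125, 1/25)
  emit 'b', narrow to [2/125, 3/125)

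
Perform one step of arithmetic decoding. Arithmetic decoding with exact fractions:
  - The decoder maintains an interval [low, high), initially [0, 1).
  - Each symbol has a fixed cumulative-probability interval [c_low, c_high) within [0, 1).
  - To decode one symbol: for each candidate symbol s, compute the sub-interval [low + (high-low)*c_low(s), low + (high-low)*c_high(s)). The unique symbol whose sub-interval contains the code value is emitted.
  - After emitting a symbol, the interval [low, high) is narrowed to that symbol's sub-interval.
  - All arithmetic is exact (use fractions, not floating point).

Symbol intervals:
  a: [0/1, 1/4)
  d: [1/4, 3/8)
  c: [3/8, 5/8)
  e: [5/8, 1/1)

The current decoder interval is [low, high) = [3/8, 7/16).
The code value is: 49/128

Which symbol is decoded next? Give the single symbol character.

Answer: a

Derivation:
Interval width = high − low = 7/16 − 3/8 = 1/16
Scaled code = (code − low) / width = (49/128 − 3/8) / 1/16 = 1/8
  a: [0/1, 1/4) ← scaled code falls here ✓
  d: [1/4, 3/8) 
  c: [3/8, 5/8) 
  e: [5/8, 1/1) 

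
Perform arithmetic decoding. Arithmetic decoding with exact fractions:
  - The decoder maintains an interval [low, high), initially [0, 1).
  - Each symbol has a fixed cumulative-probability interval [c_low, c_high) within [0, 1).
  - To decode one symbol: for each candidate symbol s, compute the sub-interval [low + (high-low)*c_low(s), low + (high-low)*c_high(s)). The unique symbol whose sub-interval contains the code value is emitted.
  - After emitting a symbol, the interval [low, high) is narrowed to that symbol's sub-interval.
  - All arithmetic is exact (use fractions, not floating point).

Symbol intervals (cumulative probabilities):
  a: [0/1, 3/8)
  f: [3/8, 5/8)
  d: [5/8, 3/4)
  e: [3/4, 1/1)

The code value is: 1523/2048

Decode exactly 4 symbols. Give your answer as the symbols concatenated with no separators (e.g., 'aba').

Step 1: interval [0/1, 1/1), width = 1/1 - 0/1 = 1/1
  'a': [0/1 + 1/1*0/1, 0/1 + 1/1*3/8) = [0/1, 3/8)
  'f': [0/1 + 1/1*3/8, 0/1 + 1/1*5/8) = [3/8, 5/8)
  'd': [0/1 + 1/1*5/8, 0/1 + 1/1*3/4) = [5/8, 3/4) <- contains code 1523/2048
  'e': [0/1 + 1/1*3/4, 0/1 + 1/1*1/1) = [3/4, 1/1)
  emit 'd', narrow to [5/8, 3/4)
Step 2: interval [5/8, 3/4), width = 3/4 - 5/8 = 1/8
  'a': [5/8 + 1/8*0/1, 5/8 + 1/8*3/8) = [5/8, 43/64)
  'f': [5/8 + 1/8*3/8, 5/8 + 1/8*5/8) = [43/64, 45/64)
  'd': [5/8 + 1/8*5/8, 5/8 + 1/8*3/4) = [45/64, 23/32)
  'e': [5/8 + 1/8*3/4, 5/8 + 1/8*1/1) = [23/32, 3/4) <- contains code 1523/2048
  emit 'e', narrow to [23/32, 3/4)
Step 3: interval [23/32, 3/4), width = 3/4 - 23/32 = 1/32
  'a': [23/32 + 1/32*0/1, 23/32 + 1/32*3/8) = [23/32, 187/256)
  'f': [23/32 + 1/32*3/8, 23/32 + 1/32*5/8) = [187/256, 189/256)
  'd': [23/32 + 1/32*5/8, 23/32 + 1/32*3/4) = [189/256, 95/128)
  'e': [23/32 + 1/32*3/4, 23/32 + 1/32*1/1) = [95/128, 3/4) <- contains code 1523/2048
  emit 'e', narrow to [95/128, 3/4)
Step 4: interval [95/128, 3/4), width = 3/4 - 95/128 = 1/128
  'a': [95/128 + 1/128*0/1, 95/128 + 1/128*3/8) = [95/128, 763/1024) <- contains code 1523/2048
  'f': [95/128 + 1/128*3/8, 95/128 + 1/128*5/8) = [763/1024, 765/1024)
  'd': [95/128 + 1/128*5/8, 95/128 + 1/128*3/4) = [765/1024, 383/512)
  'e': [95/128 + 1/128*3/4, 95/128 + 1/128*1/1) = [383/512, 3/4)
  emit 'a', narrow to [95/128, 763/1024)

Answer: deea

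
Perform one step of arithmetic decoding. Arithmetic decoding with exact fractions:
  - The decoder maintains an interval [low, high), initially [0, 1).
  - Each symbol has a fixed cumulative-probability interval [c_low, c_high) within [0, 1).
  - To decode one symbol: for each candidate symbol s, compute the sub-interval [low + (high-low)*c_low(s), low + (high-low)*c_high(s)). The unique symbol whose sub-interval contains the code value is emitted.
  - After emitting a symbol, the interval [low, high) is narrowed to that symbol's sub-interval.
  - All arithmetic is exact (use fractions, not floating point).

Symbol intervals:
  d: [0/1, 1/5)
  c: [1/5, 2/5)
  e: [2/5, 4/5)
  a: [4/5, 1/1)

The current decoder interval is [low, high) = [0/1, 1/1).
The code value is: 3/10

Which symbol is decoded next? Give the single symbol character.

Interval width = high − low = 1/1 − 0/1 = 1/1
Scaled code = (code − low) / width = (3/10 − 0/1) / 1/1 = 3/10
  d: [0/1, 1/5) 
  c: [1/5, 2/5) ← scaled code falls here ✓
  e: [2/5, 4/5) 
  a: [4/5, 1/1) 

Answer: c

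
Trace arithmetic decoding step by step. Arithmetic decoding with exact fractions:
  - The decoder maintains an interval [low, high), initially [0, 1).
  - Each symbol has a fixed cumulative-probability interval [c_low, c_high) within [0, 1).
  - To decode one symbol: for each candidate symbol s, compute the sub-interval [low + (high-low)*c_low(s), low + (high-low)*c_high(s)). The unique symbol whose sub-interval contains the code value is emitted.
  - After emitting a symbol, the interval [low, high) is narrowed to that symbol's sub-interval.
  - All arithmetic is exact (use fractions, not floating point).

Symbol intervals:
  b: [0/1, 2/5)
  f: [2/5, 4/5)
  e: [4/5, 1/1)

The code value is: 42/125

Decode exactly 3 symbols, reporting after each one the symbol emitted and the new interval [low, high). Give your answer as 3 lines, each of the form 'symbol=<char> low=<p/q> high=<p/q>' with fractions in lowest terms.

Step 1: interval [0/1, 1/1), width = 1/1 - 0/1 = 1/1
  'b': [0/1 + 1/1*0/1, 0/1 + 1/1*2/5) = [0/1, 2/5) <- contains code 42/125
  'f': [0/1 + 1/1*2/5, 0/1 + 1/1*4/5) = [2/5, 4/5)
  'e': [0/1 + 1/1*4/5, 0/1 + 1/1*1/1) = [4/5, 1/1)
  emit 'b', narrow to [0/1, 2/5)
Step 2: interval [0/1, 2/5), width = 2/5 - 0/1 = 2/5
  'b': [0/1 + 2/5*0/1, 0/1 + 2/5*2/5) = [0/1, 4/25)
  'f': [0/1 + 2/5*2/5, 0/1 + 2/5*4/5) = [4/25, 8/25)
  'e': [0/1 + 2/5*4/5, 0/1 + 2/5*1/1) = [8/25, 2/5) <- contains code 42/125
  emit 'e', narrow to [8/25, 2/5)
Step 3: interval [8/25, 2/5), width = 2/5 - 8/25 = 2/25
  'b': [8/25 + 2/25*0/1, 8/25 + 2/25*2/5) = [8/25, 44/125) <- contains code 42/125
  'f': [8/25 + 2/25*2/5, 8/25 + 2/25*4/5) = [44/125, 48/125)
  'e': [8/25 + 2/25*4/5, 8/25 + 2/25*1/1) = [48/125, 2/5)
  emit 'b', narrow to [8/25, 44/125)

Answer: symbol=b low=0/1 high=2/5
symbol=e low=8/25 high=2/5
symbol=b low=8/25 high=44/125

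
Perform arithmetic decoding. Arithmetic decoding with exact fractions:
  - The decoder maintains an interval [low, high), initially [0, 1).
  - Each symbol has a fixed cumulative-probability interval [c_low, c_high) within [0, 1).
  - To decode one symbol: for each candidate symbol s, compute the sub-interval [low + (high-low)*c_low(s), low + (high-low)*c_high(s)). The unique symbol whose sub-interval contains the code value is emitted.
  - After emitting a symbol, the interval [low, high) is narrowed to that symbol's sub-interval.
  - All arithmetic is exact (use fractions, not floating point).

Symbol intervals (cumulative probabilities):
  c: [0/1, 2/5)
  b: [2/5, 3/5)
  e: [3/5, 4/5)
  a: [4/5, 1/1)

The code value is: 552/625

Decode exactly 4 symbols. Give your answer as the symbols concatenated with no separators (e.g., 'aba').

Step 1: interval [0/1, 1/1), width = 1/1 - 0/1 = 1/1
  'c': [0/1 + 1/1*0/1, 0/1 + 1/1*2/5) = [0/1, 2/5)
  'b': [0/1 + 1/1*2/5, 0/1 + 1/1*3/5) = [2/5, 3/5)
  'e': [0/1 + 1/1*3/5, 0/1 + 1/1*4/5) = [3/5, 4/5)
  'a': [0/1 + 1/1*4/5, 0/1 + 1/1*1/1) = [4/5, 1/1) <- contains code 552/625
  emit 'a', narrow to [4/5, 1/1)
Step 2: interval [4/5, 1/1), width = 1/1 - 4/5 = 1/5
  'c': [4/5 + 1/5*0/1, 4/5 + 1/5*2/5) = [4/5, 22/25)
  'b': [4/5 + 1/5*2/5, 4/5 + 1/5*3/5) = [22/25, 23/25) <- contains code 552/625
  'e': [4/5 + 1/5*3/5, 4/5 + 1/5*4/5) = [23/25, 24/25)
  'a': [4/5 + 1/5*4/5, 4/5 + 1/5*1/1) = [24/25, 1/1)
  emit 'b', narrow to [22/25, 23/25)
Step 3: interval [22/25, 23/25), width = 23/25 - 22/25 = 1/25
  'c': [22/25 + 1/25*0/1, 22/25 + 1/25*2/5) = [22/25, 112/125) <- contains code 552/625
  'b': [22/25 + 1/25*2/5, 22/25 + 1/25*3/5) = [112/125, 113/125)
  'e': [22/25 + 1/25*3/5, 22/25 + 1/25*4/5) = [113/125, 114/125)
  'a': [22/25 + 1/25*4/5, 22/25 + 1/25*1/1) = [114/125, 23/25)
  emit 'c', narrow to [22/25, 112/125)
Step 4: interval [22/25, 112/125), width = 112/125 - 22/25 = 2/125
  'c': [22/25 + 2/125*0/1, 22/25 + 2/125*2/5) = [22/25, 554/625) <- contains code 552/625
  'b': [22/25 + 2/125*2/5, 22/25 + 2/125*3/5) = [554/625, 556/625)
  'e': [22/25 + 2/125*3/5, 22/25 + 2/125*4/5) = [556/625, 558/625)
  'a': [22/25 + 2/125*4/5, 22/25 + 2/125*1/1) = [558/625, 112/125)
  emit 'c', narrow to [22/25, 554/625)

Answer: abcc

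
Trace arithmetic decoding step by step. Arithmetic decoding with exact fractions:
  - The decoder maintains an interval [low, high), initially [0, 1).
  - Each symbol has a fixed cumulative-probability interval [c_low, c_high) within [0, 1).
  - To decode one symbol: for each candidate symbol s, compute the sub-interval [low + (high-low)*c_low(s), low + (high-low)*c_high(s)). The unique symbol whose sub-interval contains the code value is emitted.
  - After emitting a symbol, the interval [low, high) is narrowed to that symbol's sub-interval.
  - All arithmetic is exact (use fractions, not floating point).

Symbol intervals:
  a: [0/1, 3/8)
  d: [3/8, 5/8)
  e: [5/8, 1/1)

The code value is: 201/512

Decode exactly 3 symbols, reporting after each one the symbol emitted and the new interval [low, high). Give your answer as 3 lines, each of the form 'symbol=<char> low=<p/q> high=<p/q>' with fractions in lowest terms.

Answer: symbol=d low=3/8 high=5/8
symbol=a low=3/8 high=15/32
symbol=a low=3/8 high=105/256

Derivation:
Step 1: interval [0/1, 1/1), width = 1/1 - 0/1 = 1/1
  'a': [0/1 + 1/1*0/1, 0/1 + 1/1*3/8) = [0/1, 3/8)
  'd': [0/1 + 1/1*3/8, 0/1 + 1/1*5/8) = [3/8, 5/8) <- contains code 201/512
  'e': [0/1 + 1/1*5/8, 0/1 + 1/1*1/1) = [5/8, 1/1)
  emit 'd', narrow to [3/8, 5/8)
Step 2: interval [3/8, 5/8), width = 5/8 - 3/8 = 1/4
  'a': [3/8 + 1/4*0/1, 3/8 + 1/4*3/8) = [3/8, 15/32) <- contains code 201/512
  'd': [3/8 + 1/4*3/8, 3/8 + 1/4*5/8) = [15/32, 17/32)
  'e': [3/8 + 1/4*5/8, 3/8 + 1/4*1/1) = [17/32, 5/8)
  emit 'a', narrow to [3/8, 15/32)
Step 3: interval [3/8, 15/32), width = 15/32 - 3/8 = 3/32
  'a': [3/8 + 3/32*0/1, 3/8 + 3/32*3/8) = [3/8, 105/256) <- contains code 201/512
  'd': [3/8 + 3/32*3/8, 3/8 + 3/32*5/8) = [105/256, 111/256)
  'e': [3/8 + 3/32*5/8, 3/8 + 3/32*1/1) = [111/256, 15/32)
  emit 'a', narrow to [3/8, 105/256)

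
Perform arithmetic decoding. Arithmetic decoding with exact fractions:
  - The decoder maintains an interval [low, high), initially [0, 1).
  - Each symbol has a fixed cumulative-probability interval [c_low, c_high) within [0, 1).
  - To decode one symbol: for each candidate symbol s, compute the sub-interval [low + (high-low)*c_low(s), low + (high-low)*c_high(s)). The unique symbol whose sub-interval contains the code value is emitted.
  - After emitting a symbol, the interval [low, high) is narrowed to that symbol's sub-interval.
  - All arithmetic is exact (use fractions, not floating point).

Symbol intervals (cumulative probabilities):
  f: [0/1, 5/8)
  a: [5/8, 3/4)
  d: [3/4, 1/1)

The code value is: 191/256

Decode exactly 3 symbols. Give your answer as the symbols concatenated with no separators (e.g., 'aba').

Step 1: interval [0/1, 1/1), width = 1/1 - 0/1 = 1/1
  'f': [0/1 + 1/1*0/1, 0/1 + 1/1*5/8) = [0/1, 5/8)
  'a': [0/1 + 1/1*5/8, 0/1 + 1/1*3/4) = [5/8, 3/4) <- contains code 191/256
  'd': [0/1 + 1/1*3/4, 0/1 + 1/1*1/1) = [3/4, 1/1)
  emit 'a', narrow to [5/8, 3/4)
Step 2: interval [5/8, 3/4), width = 3/4 - 5/8 = 1/8
  'f': [5/8 + 1/8*0/1, 5/8 + 1/8*5/8) = [5/8, 45/64)
  'a': [5/8 + 1/8*5/8, 5/8 + 1/8*3/4) = [45/64, 23/32)
  'd': [5/8 + 1/8*3/4, 5/8 + 1/8*1/1) = [23/32, 3/4) <- contains code 191/256
  emit 'd', narrow to [23/32, 3/4)
Step 3: interval [23/32, 3/4), width = 3/4 - 23/32 = 1/32
  'f': [23/32 + 1/32*0/1, 23/32 + 1/32*5/8) = [23/32, 189/256)
  'a': [23/32 + 1/32*5/8, 23/32 + 1/32*3/4) = [189/256, 95/128)
  'd': [23/32 + 1/32*3/4, 23/32 + 1/32*1/1) = [95/128, 3/4) <- contains code 191/256
  emit 'd', narrow to [95/128, 3/4)

Answer: add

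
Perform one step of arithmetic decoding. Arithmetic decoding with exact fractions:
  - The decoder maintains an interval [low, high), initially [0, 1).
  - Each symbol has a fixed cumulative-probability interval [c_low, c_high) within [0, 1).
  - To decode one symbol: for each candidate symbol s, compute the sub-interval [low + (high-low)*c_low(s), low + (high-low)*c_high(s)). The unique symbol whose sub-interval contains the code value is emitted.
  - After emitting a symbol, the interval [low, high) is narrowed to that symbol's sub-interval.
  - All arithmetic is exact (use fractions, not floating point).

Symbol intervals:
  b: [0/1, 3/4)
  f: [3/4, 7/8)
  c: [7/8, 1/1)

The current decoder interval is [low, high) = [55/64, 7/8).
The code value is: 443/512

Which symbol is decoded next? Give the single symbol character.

Interval width = high − low = 7/8 − 55/64 = 1/64
Scaled code = (code − low) / width = (443/512 − 55/64) / 1/64 = 3/8
  b: [0/1, 3/4) ← scaled code falls here ✓
  f: [3/4, 7/8) 
  c: [7/8, 1/1) 

Answer: b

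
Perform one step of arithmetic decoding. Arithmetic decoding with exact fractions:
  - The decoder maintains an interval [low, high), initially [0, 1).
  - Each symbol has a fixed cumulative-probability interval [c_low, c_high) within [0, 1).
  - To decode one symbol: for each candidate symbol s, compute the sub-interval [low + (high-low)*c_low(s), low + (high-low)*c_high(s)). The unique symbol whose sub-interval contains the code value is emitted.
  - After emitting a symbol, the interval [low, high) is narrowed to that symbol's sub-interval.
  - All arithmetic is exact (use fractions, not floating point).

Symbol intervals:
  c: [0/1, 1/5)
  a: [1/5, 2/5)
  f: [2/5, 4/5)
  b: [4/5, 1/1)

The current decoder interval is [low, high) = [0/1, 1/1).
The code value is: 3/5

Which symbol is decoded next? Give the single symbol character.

Answer: f

Derivation:
Interval width = high − low = 1/1 − 0/1 = 1/1
Scaled code = (code − low) / width = (3/5 − 0/1) / 1/1 = 3/5
  c: [0/1, 1/5) 
  a: [1/5, 2/5) 
  f: [2/5, 4/5) ← scaled code falls here ✓
  b: [4/5, 1/1) 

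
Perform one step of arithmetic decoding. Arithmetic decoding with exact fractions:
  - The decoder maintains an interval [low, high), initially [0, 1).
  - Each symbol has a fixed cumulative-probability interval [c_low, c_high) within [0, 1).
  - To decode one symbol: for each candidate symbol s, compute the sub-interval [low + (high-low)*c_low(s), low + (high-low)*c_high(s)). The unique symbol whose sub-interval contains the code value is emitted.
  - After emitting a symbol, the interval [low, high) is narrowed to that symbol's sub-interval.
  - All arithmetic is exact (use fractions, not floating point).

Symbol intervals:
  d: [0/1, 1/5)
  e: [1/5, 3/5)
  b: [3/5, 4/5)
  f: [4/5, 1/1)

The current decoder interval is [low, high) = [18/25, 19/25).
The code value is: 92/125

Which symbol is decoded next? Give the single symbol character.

Interval width = high − low = 19/25 − 18/25 = 1/25
Scaled code = (code − low) / width = (92/125 − 18/25) / 1/25 = 2/5
  d: [0/1, 1/5) 
  e: [1/5, 3/5) ← scaled code falls here ✓
  b: [3/5, 4/5) 
  f: [4/5, 1/1) 

Answer: e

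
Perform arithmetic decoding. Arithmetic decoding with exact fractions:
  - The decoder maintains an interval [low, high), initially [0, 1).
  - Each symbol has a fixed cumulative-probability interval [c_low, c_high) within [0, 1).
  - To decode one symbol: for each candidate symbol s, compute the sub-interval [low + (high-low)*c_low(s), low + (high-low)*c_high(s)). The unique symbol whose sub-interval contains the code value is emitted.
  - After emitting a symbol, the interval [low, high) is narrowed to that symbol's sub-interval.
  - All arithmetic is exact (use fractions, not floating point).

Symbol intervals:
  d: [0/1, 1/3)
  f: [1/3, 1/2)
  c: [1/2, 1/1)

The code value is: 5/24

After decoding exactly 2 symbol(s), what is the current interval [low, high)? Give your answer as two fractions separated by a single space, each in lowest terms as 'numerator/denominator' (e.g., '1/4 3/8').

Step 1: interval [0/1, 1/1), width = 1/1 - 0/1 = 1/1
  'd': [0/1 + 1/1*0/1, 0/1 + 1/1*1/3) = [0/1, 1/3) <- contains code 5/24
  'f': [0/1 + 1/1*1/3, 0/1 + 1/1*1/2) = [1/3, 1/2)
  'c': [0/1 + 1/1*1/2, 0/1 + 1/1*1/1) = [1/2, 1/1)
  emit 'd', narrow to [0/1, 1/3)
Step 2: interval [0/1, 1/3), width = 1/3 - 0/1 = 1/3
  'd': [0/1 + 1/3*0/1, 0/1 + 1/3*1/3) = [0/1, 1/9)
  'f': [0/1 + 1/3*1/3, 0/1 + 1/3*1/2) = [1/9, 1/6)
  'c': [0/1 + 1/3*1/2, 0/1 + 1/3*1/1) = [1/6, 1/3) <- contains code 5/24
  emit 'c', narrow to [1/6, 1/3)

Answer: 1/6 1/3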